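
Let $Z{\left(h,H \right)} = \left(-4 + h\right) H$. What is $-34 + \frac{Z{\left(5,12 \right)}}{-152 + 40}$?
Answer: $- \frac{955}{28} \approx -34.107$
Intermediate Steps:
$Z{\left(h,H \right)} = H \left(-4 + h\right)$
$-34 + \frac{Z{\left(5,12 \right)}}{-152 + 40} = -34 + \frac{12 \left(-4 + 5\right)}{-152 + 40} = -34 + \frac{12 \cdot 1}{-112} = -34 - \frac{3}{28} = - \frac{955}{28}$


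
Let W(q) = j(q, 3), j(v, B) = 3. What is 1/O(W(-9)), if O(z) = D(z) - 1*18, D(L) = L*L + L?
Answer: -⅙ ≈ -0.16667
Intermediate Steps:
W(q) = 3
D(L) = L + L² (D(L) = L² + L = L + L²)
O(z) = -18 + z*(1 + z) (O(z) = z*(1 + z) - 1*18 = z*(1 + z) - 18 = -18 + z*(1 + z))
1/O(W(-9)) = 1/(-18 + 3*(1 + 3)) = 1/(-18 + 3*4) = 1/(-18 + 12) = 1/(-6) = -⅙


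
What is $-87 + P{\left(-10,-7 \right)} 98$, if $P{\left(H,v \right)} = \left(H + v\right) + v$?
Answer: $-2439$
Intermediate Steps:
$P{\left(H,v \right)} = H + 2 v$
$-87 + P{\left(-10,-7 \right)} 98 = -87 + \left(-10 + 2 \left(-7\right)\right) 98 = -87 + \left(-10 - 14\right) 98 = -87 - 2352 = -2439$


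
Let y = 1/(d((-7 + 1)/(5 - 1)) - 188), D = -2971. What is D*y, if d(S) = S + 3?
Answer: 5942/373 ≈ 15.930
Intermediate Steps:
d(S) = 3 + S
y = -2/373 (y = 1/((3 + (-7 + 1)/(5 - 1)) - 188) = 1/((3 - 6/4) - 188) = 1/((3 - 6*¼) - 188) = 1/((3 - 3/2) - 188) = 1/(3/2 - 188) = 1/(-373/2) = -2/373 ≈ -0.0053619)
D*y = -2971*(-2/373) = 5942/373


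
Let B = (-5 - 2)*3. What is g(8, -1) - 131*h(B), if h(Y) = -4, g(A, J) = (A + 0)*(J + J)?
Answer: 508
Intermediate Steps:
g(A, J) = 2*A*J (g(A, J) = A*(2*J) = 2*A*J)
B = -21 (B = -7*3 = -21)
g(8, -1) - 131*h(B) = 2*8*(-1) - 131*(-4) = -16 + 524 = 508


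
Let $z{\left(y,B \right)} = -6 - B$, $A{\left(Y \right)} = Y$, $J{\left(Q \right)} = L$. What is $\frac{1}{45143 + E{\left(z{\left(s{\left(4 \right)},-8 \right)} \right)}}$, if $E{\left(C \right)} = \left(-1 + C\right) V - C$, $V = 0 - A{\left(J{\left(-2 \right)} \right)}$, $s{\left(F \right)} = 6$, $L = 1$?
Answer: $\frac{1}{45140} \approx 2.2153 \cdot 10^{-5}$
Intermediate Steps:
$J{\left(Q \right)} = 1$
$V = -1$ ($V = 0 - 1 = -1$)
$E{\left(C \right)} = 1 - 2 C$ ($E{\left(C \right)} = \left(-1 + C\right) \left(-1\right) - C = \left(1 - C\right) - C = 1 - 2 C$)
$\frac{1}{45143 + E{\left(z{\left(s{\left(4 \right)},-8 \right)} \right)}} = \frac{1}{45143 + \left(1 - 2 \left(-6 - -8\right)\right)} = \frac{1}{45143 + \left(1 - 2 \left(-6 + 8\right)\right)} = \frac{1}{45143 + \left(1 - 4\right)} = \frac{1}{45143 - 3} = \frac{1}{45140}$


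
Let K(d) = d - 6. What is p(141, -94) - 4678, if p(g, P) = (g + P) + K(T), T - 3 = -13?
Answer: -4647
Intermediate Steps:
T = -10 (T = 3 - 13 = -10)
K(d) = -6 + d
p(g, P) = -16 + P + g (p(g, P) = (g + P) + (-6 - 10) = (P + g) - 16 = -16 + P + g)
p(141, -94) - 4678 = (-16 - 94 + 141) - 4678 = 31 - 4678 = -4647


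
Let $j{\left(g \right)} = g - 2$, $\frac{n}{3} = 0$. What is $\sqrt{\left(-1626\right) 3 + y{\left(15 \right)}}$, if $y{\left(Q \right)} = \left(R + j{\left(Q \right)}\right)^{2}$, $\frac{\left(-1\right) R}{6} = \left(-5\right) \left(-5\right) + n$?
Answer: $\sqrt{13891} \approx 117.86$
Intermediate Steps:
$n = 0$ ($n = 3 \cdot 0 = 0$)
$j{\left(g \right)} = -2 + g$
$R = -150$ ($R = - 6 \left(\left(-5\right) \left(-5\right) + 0\right) = - 6 \left(25 + 0\right) = \left(-6\right) 25 = -150$)
$y{\left(Q \right)} = \left(-152 + Q\right)^{2}$ ($y{\left(Q \right)} = \left(-150 + \left(-2 + Q\right)\right)^{2} = \left(-152 + Q\right)^{2}$)
$\sqrt{\left(-1626\right) 3 + y{\left(15 \right)}} = \sqrt{\left(-1626\right) 3 + \left(-152 + 15\right)^{2}} = \sqrt{-4878 + \left(-137\right)^{2}} = \sqrt{-4878 + 18769} = \sqrt{13891}$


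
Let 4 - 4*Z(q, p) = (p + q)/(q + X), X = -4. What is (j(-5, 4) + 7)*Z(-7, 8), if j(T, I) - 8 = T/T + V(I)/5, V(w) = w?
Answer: 189/11 ≈ 17.182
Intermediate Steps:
j(T, I) = 9 + I/5 (j(T, I) = 8 + (T/T + I/5) = 8 + (1 + I*(1/5)) = 8 + (1 + I/5) = 9 + I/5)
Z(q, p) = 1 - (p + q)/(4*(-4 + q)) (Z(q, p) = 1 - (p + q)/(4*(q - 4)) = 1 - (p + q)/(4*(-4 + q)))
(j(-5, 4) + 7)*Z(-7, 8) = ((9 + (1/5)*4) + 7)*((-16 - 1*8 + 3*(-7))/(4*(-4 - 7))) = ((9 + 4/5) + 7)*((1/4)*(-16 - 8 - 21)/(-11)) = (49/5 + 7)*((1/4)*(-1/11)*(-45)) = (84/5)*(45/44) = 189/11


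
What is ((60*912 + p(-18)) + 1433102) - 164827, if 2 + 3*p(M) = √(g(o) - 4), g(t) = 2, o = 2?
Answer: 3968983/3 + I*√2/3 ≈ 1.323e+6 + 0.4714*I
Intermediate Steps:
p(M) = -⅔ + I*√2/3 (p(M) = -⅔ + √(2 - 4)/3 = -⅔ + √(-2)/3 = -⅔ + (I*√2)/3 = -⅔ + I*√2/3)
((60*912 + p(-18)) + 1433102) - 164827 = ((60*912 + (-⅔ + I*√2/3)) + 1433102) - 164827 = ((54720 + (-⅔ + I*√2/3)) + 1433102) - 164827 = ((164158/3 + I*√2/3) + 1433102) - 164827 = (4463464/3 + I*√2/3) - 164827 = 3968983/3 + I*√2/3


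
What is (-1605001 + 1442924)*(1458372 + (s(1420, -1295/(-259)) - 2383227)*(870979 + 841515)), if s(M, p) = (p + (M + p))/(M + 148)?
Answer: 37042779292450090337/56 ≈ 6.6148e+17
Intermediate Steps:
s(M, p) = (M + 2*p)/(148 + M)
(-1605001 + 1442924)*(1458372 + (s(1420, -1295/(-259)) - 2383227)*(870979 + 841515)) = (-1605001 + 1442924)*(1458372 + ((1420 + 2*(-1295/(-259)))/(148 + 1420) - 2383227)*(870979 + 841515)) = -162077*(1458372 + ((1420 + 2*(-1295*(-1/259)))/1568 - 2383227)*1712494) = -162077*(1458372 + ((1420 + 2*5)/1568 - 2383227)*1712494) = -162077*(1458372 + ((1420 + 10)/1568 - 2383227)*1712494) = -162077*(1458372 + ((1/1568)*1430 - 2383227)*1712494) = -162077*(1458372 + (715/784 - 2383227)*1712494) = -162077*(1458372 - 1868449253/784*1712494) = -162077*(1458372 - 228550581076213/56) = -162077*(-228550499407381/56) = 37042779292450090337/56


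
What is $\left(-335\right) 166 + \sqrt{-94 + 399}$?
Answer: $-55610 + \sqrt{305} \approx -55593.0$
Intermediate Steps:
$\left(-335\right) 166 + \sqrt{-94 + 399} = -55610 + \sqrt{305}$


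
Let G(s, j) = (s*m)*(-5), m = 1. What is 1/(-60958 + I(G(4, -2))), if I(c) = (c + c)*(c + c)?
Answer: -1/59358 ≈ -1.6847e-5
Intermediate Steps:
G(s, j) = -5*s (G(s, j) = (s*1)*(-5) = s*(-5) = -5*s)
I(c) = 4*c² (I(c) = (2*c)*(2*c) = 4*c²)
1/(-60958 + I(G(4, -2))) = 1/(-60958 + 4*(-5*4)²) = 1/(-60958 + 4*(-20)²) = 1/(-60958 + 4*400) = 1/(-60958 + 1600) = 1/(-59358) = -1/59358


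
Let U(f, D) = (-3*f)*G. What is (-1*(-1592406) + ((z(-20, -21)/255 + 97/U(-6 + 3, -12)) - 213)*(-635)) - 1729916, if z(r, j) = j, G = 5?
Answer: -546437/153 ≈ -3571.5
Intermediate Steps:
U(f, D) = -15*f (U(f, D) = -3*f*5 = -15*f)
(-1*(-1592406) + ((z(-20, -21)/255 + 97/U(-6 + 3, -12)) - 213)*(-635)) - 1729916 = (-1*(-1592406) + ((-21/255 + 97/((-15*(-6 + 3)))) - 213)*(-635)) - 1729916 = (1592406 + ((-21*1/255 + 97/((-15*(-3)))) - 213)*(-635)) - 1729916 = (1592406 + ((-7/85 + 97/45) - 213)*(-635)) - 1729916 = (1592406 + (1586/765 - 213)*(-635)) - 1729916 = (1592406 - 161359/765*(-635)) - 1729916 = (1592406 + 20492593/153) - 1729916 = 264130711/153 - 1729916 = -546437/153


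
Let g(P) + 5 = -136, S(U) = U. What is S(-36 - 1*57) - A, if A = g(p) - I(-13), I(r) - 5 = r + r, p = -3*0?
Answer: 27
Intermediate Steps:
p = 0
g(P) = -141 (g(P) = -5 - 136 = -141)
I(r) = 5 + 2*r (I(r) = 5 + (r + r) = 5 + 2*r)
A = -120 (A = -141 - (5 + 2*(-13)) = -141 - (5 - 26) = -141 - 1*(-21) = -141 + 21 = -120)
S(-36 - 1*57) - A = (-36 - 1*57) - 1*(-120) = (-36 - 57) + 120 = -93 + 120 = 27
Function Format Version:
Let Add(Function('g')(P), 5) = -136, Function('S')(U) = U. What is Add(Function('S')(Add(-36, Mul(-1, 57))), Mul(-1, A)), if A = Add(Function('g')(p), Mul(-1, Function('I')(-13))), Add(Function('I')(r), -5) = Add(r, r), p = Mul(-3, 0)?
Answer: 27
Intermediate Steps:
p = 0
Function('g')(P) = -141 (Function('g')(P) = Add(-5, -136) = -141)
Function('I')(r) = Add(5, Mul(2, r)) (Function('I')(r) = Add(5, Add(r, r)) = Add(5, Mul(2, r)))
A = -120 (A = Add(-141, Mul(-1, Add(5, Mul(2, -13)))) = Add(-141, Mul(-1, Add(5, -26))) = Add(-141, Mul(-1, -21)) = Add(-141, 21) = -120)
Add(Function('S')(Add(-36, Mul(-1, 57))), Mul(-1, A)) = Add(Add(-36, Mul(-1, 57)), Mul(-1, -120)) = Add(Add(-36, -57), 120) = Add(-93, 120) = 27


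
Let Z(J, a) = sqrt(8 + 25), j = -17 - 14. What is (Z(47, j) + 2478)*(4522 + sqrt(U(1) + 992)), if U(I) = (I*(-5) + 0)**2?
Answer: (2478 + sqrt(33))*(4522 + 3*sqrt(113)) ≈ 1.1311e+7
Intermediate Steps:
j = -31
Z(J, a) = sqrt(33)
U(I) = 25*I**2 (U(I) = (-5*I + 0)**2 = (-5*I)**2 = 25*I**2)
(Z(47, j) + 2478)*(4522 + sqrt(U(1) + 992)) = (sqrt(33) + 2478)*(4522 + sqrt(25*1**2 + 992)) = (2478 + sqrt(33))*(4522 + sqrt(25*1 + 992)) = (2478 + sqrt(33))*(4522 + sqrt(25 + 992)) = (2478 + sqrt(33))*(4522 + sqrt(1017)) = (2478 + sqrt(33))*(4522 + 3*sqrt(113))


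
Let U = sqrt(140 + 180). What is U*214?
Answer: 1712*sqrt(5) ≈ 3828.1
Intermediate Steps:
U = 8*sqrt(5) (U = sqrt(320) = 8*sqrt(5) ≈ 17.889)
U*214 = (8*sqrt(5))*214 = 1712*sqrt(5)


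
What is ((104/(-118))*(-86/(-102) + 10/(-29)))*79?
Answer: -3027596/87261 ≈ -34.696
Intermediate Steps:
((104/(-118))*(-86/(-102) + 10/(-29)))*79 = ((104*(-1/118))*(-86*(-1/102) + 10*(-1/29)))*79 = -52*(43/51 - 10/29)/59*79 = -52/59*737/1479*79 = -38324/87261*79 = -3027596/87261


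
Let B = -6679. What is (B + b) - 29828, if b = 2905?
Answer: -33602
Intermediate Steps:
(B + b) - 29828 = (-6679 + 2905) - 29828 = -3774 - 29828 = -33602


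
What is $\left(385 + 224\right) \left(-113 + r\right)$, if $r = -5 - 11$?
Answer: $-78561$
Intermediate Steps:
$r = -16$ ($r = -5 - 11 = -16$)
$\left(385 + 224\right) \left(-113 + r\right) = \left(385 + 224\right) \left(-113 - 16\right) = 609 \left(-129\right) = -78561$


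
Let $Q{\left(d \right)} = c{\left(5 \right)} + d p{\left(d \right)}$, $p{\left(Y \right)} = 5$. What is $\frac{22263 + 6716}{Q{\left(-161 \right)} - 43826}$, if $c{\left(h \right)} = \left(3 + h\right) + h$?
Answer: $- \frac{28979}{44618} \approx -0.64949$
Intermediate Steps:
$c{\left(h \right)} = 3 + 2 h$
$Q{\left(d \right)} = 13 + 5 d$ ($Q{\left(d \right)} = \left(3 + 2 \cdot 5\right) + d 5 = \left(3 + 10\right) + 5 d = 13 + 5 d$)
$\frac{22263 + 6716}{Q{\left(-161 \right)} - 43826} = \frac{22263 + 6716}{\left(13 + 5 \left(-161\right)\right) - 43826} = \frac{28979}{\left(13 - 805\right) - 43826} = \frac{28979}{-792 - 43826} = \frac{28979}{-44618} = 28979 \left(- \frac{1}{44618}\right) = - \frac{28979}{44618}$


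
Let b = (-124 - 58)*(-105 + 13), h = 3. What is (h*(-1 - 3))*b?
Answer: -200928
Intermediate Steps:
b = 16744 (b = -182*(-92) = 16744)
(h*(-1 - 3))*b = (3*(-1 - 3))*16744 = (3*(-4))*16744 = -12*16744 = -200928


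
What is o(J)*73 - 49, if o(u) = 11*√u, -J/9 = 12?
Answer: -49 + 4818*I*√3 ≈ -49.0 + 8345.0*I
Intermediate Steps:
J = -108 (J = -9*12 = -108)
o(J)*73 - 49 = (11*√(-108))*73 - 49 = (11*(6*I*√3))*73 - 49 = (66*I*√3)*73 - 49 = 4818*I*√3 - 49 = -49 + 4818*I*√3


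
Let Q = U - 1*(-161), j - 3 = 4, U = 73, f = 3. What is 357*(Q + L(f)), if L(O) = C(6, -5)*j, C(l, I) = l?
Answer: 98532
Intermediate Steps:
j = 7 (j = 3 + 4 = 7)
L(O) = 42 (L(O) = 6*7 = 42)
Q = 234 (Q = 73 - 1*(-161) = 73 + 161 = 234)
357*(Q + L(f)) = 357*(234 + 42) = 357*276 = 98532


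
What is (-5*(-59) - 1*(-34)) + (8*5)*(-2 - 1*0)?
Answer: 249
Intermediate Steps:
(-5*(-59) - 1*(-34)) + (8*5)*(-2 - 1*0) = (295 + 34) + 40*(-2 + 0) = 329 + 40*(-2) = 329 - 80 = 249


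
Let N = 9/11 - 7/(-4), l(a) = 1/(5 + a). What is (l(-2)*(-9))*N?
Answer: -339/44 ≈ -7.7045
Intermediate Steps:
N = 113/44 (N = 9*(1/11) - 7*(-¼) = 9/11 + 7/4 = 113/44 ≈ 2.5682)
(l(-2)*(-9))*N = (-9/(5 - 2))*(113/44) = (-9/3)*(113/44) = ((⅓)*(-9))*(113/44) = -3*113/44 = -339/44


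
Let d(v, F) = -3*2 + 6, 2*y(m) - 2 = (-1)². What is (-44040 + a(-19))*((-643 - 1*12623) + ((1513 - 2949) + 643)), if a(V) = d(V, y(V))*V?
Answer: 619158360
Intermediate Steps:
y(m) = 3/2 (y(m) = 1 + (½)*(-1)² = 1 + (½)*1 = 1 + ½ = 3/2)
d(v, F) = 0 (d(v, F) = -6 + 6 = 0)
a(V) = 0 (a(V) = 0*V = 0)
(-44040 + a(-19))*((-643 - 1*12623) + ((1513 - 2949) + 643)) = (-44040 + 0)*((-643 - 1*12623) + ((1513 - 2949) + 643)) = -44040*((-643 - 12623) + (-1436 + 643)) = -44040*(-13266 - 793) = -44040*(-14059) = 619158360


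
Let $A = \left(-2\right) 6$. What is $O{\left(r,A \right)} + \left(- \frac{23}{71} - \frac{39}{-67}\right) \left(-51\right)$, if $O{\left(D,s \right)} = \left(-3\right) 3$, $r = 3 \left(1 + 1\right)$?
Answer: $- \frac{105441}{4757} \approx -22.165$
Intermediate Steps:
$A = -12$
$r = 6$ ($r = 3 \cdot 2 = 6$)
$O{\left(D,s \right)} = -9$
$O{\left(r,A \right)} + \left(- \frac{23}{71} - \frac{39}{-67}\right) \left(-51\right) = -9 + \left(- \frac{23}{71} - \frac{39}{-67}\right) \left(-51\right) = -9 + \left(\left(-23\right) \frac{1}{71} - - \frac{39}{67}\right) \left(-51\right) = -9 + \left(- \frac{23}{71} + \frac{39}{67}\right) \left(-51\right) = -9 + \frac{1228}{4757} \left(-51\right) = -9 - \frac{62628}{4757} = - \frac{105441}{4757}$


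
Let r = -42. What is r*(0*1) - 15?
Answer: -15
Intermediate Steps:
r*(0*1) - 15 = -0 - 15 = -42*0 - 15 = 0 - 15 = -15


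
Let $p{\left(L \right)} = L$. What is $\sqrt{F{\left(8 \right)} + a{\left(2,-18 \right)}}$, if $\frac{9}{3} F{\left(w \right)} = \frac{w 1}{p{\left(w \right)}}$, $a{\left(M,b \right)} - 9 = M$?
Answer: $\frac{\sqrt{102}}{3} \approx 3.3665$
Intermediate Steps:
$a{\left(M,b \right)} = 9 + M$
$F{\left(w \right)} = \frac{1}{3}$ ($F{\left(w \right)} = \frac{w 1 \frac{1}{w}}{3} = \frac{w \frac{1}{w}}{3} = \frac{1}{3} \cdot 1 = \frac{1}{3}$)
$\sqrt{F{\left(8 \right)} + a{\left(2,-18 \right)}} = \sqrt{\frac{1}{3} + \left(9 + 2\right)} = \sqrt{\frac{1}{3} + 11} = \sqrt{\frac{34}{3}} = \frac{\sqrt{102}}{3}$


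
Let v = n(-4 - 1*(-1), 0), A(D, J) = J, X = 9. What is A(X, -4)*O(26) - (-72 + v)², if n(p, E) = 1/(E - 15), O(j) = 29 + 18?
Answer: -1210861/225 ≈ -5381.6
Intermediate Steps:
O(j) = 47
n(p, E) = 1/(-15 + E)
v = -1/15 (v = 1/(-15 + 0) = 1/(-15) = -1/15 ≈ -0.066667)
A(X, -4)*O(26) - (-72 + v)² = -4*47 - (-72 - 1/15)² = -188 - (-1081/15)² = -188 - 1*1168561/225 = -188 - 1168561/225 = -1210861/225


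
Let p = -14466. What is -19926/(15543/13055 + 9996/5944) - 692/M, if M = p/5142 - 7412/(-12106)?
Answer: -1404536042161864768/212070620848721 ≈ -6623.0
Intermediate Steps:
M = -11417741/5187421 (M = -14466/5142 - 7412/(-12106) = -14466*1/5142 - 7412*(-1/12106) = -2411/857 + 3706/6053 = -11417741/5187421 ≈ -2.2010)
-19926/(15543/13055 + 9996/5944) - 692/M = -19926/(15543/13055 + 9996/5944) - 692/(-11417741/5187421) = -19926/(15543*(1/13055) + 9996*(1/5944)) - 692*(-5187421/11417741) = -19926/(15543/13055 + 2499/1486) + 3589695332/11417741 = -19926/55721343/19399730 + 3589695332/11417741 = -19926*19399730/55721343 + 3589695332/11417741 = -128853006660/18573781 + 3589695332/11417741 = -1404536042161864768/212070620848721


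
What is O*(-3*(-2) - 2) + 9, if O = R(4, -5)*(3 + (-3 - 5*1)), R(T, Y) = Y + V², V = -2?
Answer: 29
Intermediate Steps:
R(T, Y) = 4 + Y (R(T, Y) = Y + (-2)² = Y + 4 = 4 + Y)
O = 5 (O = (4 - 5)*(3 + (-3 - 5*1)) = -(3 + (-3 - 5)) = -(3 - 8) = -1*(-5) = 5)
O*(-3*(-2) - 2) + 9 = 5*(-3*(-2) - 2) + 9 = 5*(6 - 2) + 9 = 5*4 + 9 = 20 + 9 = 29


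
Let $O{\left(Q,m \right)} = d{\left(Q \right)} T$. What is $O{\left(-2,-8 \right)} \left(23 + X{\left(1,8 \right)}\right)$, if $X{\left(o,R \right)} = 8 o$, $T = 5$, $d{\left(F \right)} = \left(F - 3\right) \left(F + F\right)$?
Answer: $3100$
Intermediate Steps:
$d{\left(F \right)} = 2 F \left(-3 + F\right)$ ($d{\left(F \right)} = \left(-3 + F\right) 2 F = 2 F \left(-3 + F\right)$)
$O{\left(Q,m \right)} = 10 Q \left(-3 + Q\right)$ ($O{\left(Q,m \right)} = 2 Q \left(-3 + Q\right) 5 = 10 Q \left(-3 + Q\right)$)
$O{\left(-2,-8 \right)} \left(23 + X{\left(1,8 \right)}\right) = 10 \left(-2\right) \left(-3 - 2\right) \left(23 + 8 \cdot 1\right) = 10 \left(-2\right) \left(-5\right) \left(23 + 8\right) = 100 \cdot 31 = 3100$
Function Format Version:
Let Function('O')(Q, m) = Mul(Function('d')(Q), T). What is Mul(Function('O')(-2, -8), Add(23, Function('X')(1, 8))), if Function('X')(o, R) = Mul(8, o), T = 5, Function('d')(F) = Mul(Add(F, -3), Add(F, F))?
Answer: 3100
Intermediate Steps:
Function('d')(F) = Mul(2, F, Add(-3, F)) (Function('d')(F) = Mul(Add(-3, F), Mul(2, F)) = Mul(2, F, Add(-3, F)))
Function('O')(Q, m) = Mul(10, Q, Add(-3, Q)) (Function('O')(Q, m) = Mul(Mul(2, Q, Add(-3, Q)), 5) = Mul(10, Q, Add(-3, Q)))
Mul(Function('O')(-2, -8), Add(23, Function('X')(1, 8))) = Mul(Mul(10, -2, Add(-3, -2)), Add(23, Mul(8, 1))) = Mul(Mul(10, -2, -5), Add(23, 8)) = Mul(100, 31) = 3100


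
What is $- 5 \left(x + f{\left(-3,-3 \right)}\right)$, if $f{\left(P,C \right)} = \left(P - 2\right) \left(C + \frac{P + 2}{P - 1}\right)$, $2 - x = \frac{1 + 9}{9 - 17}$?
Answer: $-85$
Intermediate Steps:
$x = \frac{13}{4}$ ($x = 2 - \frac{1 + 9}{9 - 17} = 2 - \frac{10}{-8} = 2 - 10 \left(- \frac{1}{8}\right) = 2 - - \frac{5}{4} = 2 + \frac{5}{4} = \frac{13}{4} \approx 3.25$)
$f{\left(P,C \right)} = \left(-2 + P\right) \left(C + \frac{2 + P}{-1 + P}\right)$
$- 5 \left(x + f{\left(-3,-3 \right)}\right) = - 5 \left(\frac{13}{4} + \frac{-4 + \left(-3\right)^{2} + 2 \left(-3\right) - 3 \left(-3\right)^{2} - \left(-9\right) \left(-3\right)}{-1 - 3}\right) = - 5 \left(\frac{13}{4} + \frac{-4 + 9 - 6 - 27 - 27}{-4}\right) = - 5 \left(\frac{13}{4} - \frac{-4 + 9 - 6 - 27 - 27}{4}\right) = - 5 \left(\frac{13}{4} - - \frac{55}{4}\right) = - 5 \left(\frac{13}{4} + \frac{55}{4}\right) = \left(-5\right) 17 = -85$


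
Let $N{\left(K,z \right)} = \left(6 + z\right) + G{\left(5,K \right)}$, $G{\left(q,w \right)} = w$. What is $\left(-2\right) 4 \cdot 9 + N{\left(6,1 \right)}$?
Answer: $-59$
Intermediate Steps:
$N{\left(K,z \right)} = 6 + K + z$ ($N{\left(K,z \right)} = \left(6 + z\right) + K = 6 + K + z$)
$\left(-2\right) 4 \cdot 9 + N{\left(6,1 \right)} = \left(-2\right) 4 \cdot 9 + \left(6 + 6 + 1\right) = \left(-8\right) 9 + 13 = -72 + 13 = -59$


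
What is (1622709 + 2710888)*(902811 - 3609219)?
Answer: -11728481589576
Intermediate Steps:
(1622709 + 2710888)*(902811 - 3609219) = 4333597*(-2706408) = -11728481589576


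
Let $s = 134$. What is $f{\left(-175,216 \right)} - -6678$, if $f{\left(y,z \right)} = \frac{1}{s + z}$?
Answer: $\frac{2337301}{350} \approx 6678.0$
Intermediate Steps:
$f{\left(y,z \right)} = \frac{1}{134 + z}$
$f{\left(-175,216 \right)} - -6678 = \frac{1}{134 + 216} - -6678 = \frac{1}{350} + 6678 = \frac{2337301}{350}$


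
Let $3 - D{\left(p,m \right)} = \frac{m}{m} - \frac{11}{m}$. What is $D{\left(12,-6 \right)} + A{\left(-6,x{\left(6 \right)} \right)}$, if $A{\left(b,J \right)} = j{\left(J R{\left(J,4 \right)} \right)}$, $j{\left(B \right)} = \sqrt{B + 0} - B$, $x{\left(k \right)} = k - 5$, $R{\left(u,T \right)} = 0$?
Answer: $\frac{1}{6} \approx 0.16667$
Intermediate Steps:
$x{\left(k \right)} = -5 + k$
$D{\left(p,m \right)} = 2 + \frac{11}{m}$ ($D{\left(p,m \right)} = 3 - \left(\frac{m}{m} - \frac{11}{m}\right) = 3 - \left(1 - \frac{11}{m}\right) = 2 + \frac{11}{m}$)
$j{\left(B \right)} = \sqrt{B} - B$
$A{\left(b,J \right)} = 0$ ($A{\left(b,J \right)} = \sqrt{J 0} - J 0 = \sqrt{0} - 0 = 0 + 0 = 0$)
$D{\left(12,-6 \right)} + A{\left(-6,x{\left(6 \right)} \right)} = \left(2 + \frac{11}{-6}\right) + 0 = \left(2 + 11 \left(- \frac{1}{6}\right)\right) + 0 = \left(2 - \frac{11}{6}\right) + 0 = \frac{1}{6} + 0 = \frac{1}{6}$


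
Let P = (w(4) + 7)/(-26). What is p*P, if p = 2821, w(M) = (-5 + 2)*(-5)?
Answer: -2387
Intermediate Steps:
w(M) = 15 (w(M) = -3*(-5) = 15)
P = -11/13 (P = (15 + 7)/(-26) = 22*(-1/26) = -11/13 ≈ -0.84615)
p*P = 2821*(-11/13) = -2387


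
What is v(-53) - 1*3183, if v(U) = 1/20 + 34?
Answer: -62979/20 ≈ -3148.9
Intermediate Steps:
v(U) = 681/20 (v(U) = 1/20 + 34 = 681/20)
v(-53) - 1*3183 = 681/20 - 1*3183 = 681/20 - 3183 = -62979/20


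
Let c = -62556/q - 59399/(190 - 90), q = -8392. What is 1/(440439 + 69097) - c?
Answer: 7837631952009/13362581600 ≈ 586.54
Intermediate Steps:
c = -61527601/104900 (c = -62556/(-8392) - 59399/(190 - 90) = -62556*(-1/8392) - 59399/(100*1) = 15639/2098 - 59399/100 = -61527601/104900 ≈ -586.54)
1/(440439 + 69097) - c = 1/(440439 + 69097) - 1*(-61527601/104900) = 1/509536 + 61527601/104900 = 7837631952009/13362581600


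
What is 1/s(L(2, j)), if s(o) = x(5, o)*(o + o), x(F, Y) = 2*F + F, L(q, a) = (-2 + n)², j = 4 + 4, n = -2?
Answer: 1/480 ≈ 0.0020833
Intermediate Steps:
j = 8
L(q, a) = 16 (L(q, a) = (-2 - 2)² = (-4)² = 16)
x(F, Y) = 3*F
s(o) = 30*o (s(o) = (3*5)*(o + o) = 15*(2*o) = 30*o)
1/s(L(2, j)) = 1/(30*16) = 1/480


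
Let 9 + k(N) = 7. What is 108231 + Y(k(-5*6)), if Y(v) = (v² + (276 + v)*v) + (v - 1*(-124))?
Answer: 107809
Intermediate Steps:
k(N) = -2 (k(N) = -9 + 7 = -2)
Y(v) = 124 + v + v² + v*(276 + v) (Y(v) = (v² + v*(276 + v)) + (v + 124) = (v² + v*(276 + v)) + (124 + v) = 124 + v + v² + v*(276 + v))
108231 + Y(k(-5*6)) = 108231 + (124 + 2*(-2)² + 277*(-2)) = 108231 + (124 + 2*4 - 554) = 108231 + (124 + 8 - 554) = 108231 - 422 = 107809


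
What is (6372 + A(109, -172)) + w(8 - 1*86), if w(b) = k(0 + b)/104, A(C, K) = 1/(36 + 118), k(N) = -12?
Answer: 6378263/1001 ≈ 6371.9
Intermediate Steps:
A(C, K) = 1/154
w(b) = -3/26 (w(b) = -12/104 = -12*1/104 = -3/26)
(6372 + A(109, -172)) + w(8 - 1*86) = (6372 + 1/154) - 3/26 = 981289/154 - 3/26 = 6378263/1001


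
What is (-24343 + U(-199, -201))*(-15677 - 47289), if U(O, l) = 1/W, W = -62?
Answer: 47516252961/31 ≈ 1.5328e+9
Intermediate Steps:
U(O, l) = -1/62 (U(O, l) = 1/(-62) = -1/62)
(-24343 + U(-199, -201))*(-15677 - 47289) = (-24343 - 1/62)*(-15677 - 47289) = -1509267/62*(-62966) = 47516252961/31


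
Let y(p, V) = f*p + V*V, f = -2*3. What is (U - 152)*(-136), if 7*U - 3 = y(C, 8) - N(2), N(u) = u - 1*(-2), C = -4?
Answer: 132872/7 ≈ 18982.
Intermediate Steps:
N(u) = 2 + u (N(u) = u + 2 = 2 + u)
f = -6
y(p, V) = V**2 - 6*p (y(p, V) = -6*p + V*V = -6*p + V**2 = V**2 - 6*p)
U = 87/7 (U = 3/7 + ((8**2 - 6*(-4)) - (2 + 2))/7 = 3/7 + ((64 + 24) - 1*4)/7 = 3/7 + (88 - 4)/7 = 3/7 + (1/7)*84 = 3/7 + 12 = 87/7 ≈ 12.429)
(U - 152)*(-136) = (87/7 - 152)*(-136) = -977/7*(-136) = 132872/7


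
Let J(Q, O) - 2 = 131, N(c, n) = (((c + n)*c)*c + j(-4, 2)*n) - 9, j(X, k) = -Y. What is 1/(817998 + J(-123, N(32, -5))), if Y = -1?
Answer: 1/818131 ≈ 1.2223e-6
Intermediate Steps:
j(X, k) = 1 (j(X, k) = -1*(-1) = 1)
N(c, n) = -9 + n + c**2*(c + n) (N(c, n) = (((c + n)*c)*c + 1*n) - 9 = ((c*(c + n))*c + n) - 9 = (c**2*(c + n) + n) - 9 = (n + c**2*(c + n)) - 9 = -9 + n + c**2*(c + n))
J(Q, O) = 133 (J(Q, O) = 2 + 131 = 133)
1/(817998 + J(-123, N(32, -5))) = 1/(817998 + 133) = 1/818131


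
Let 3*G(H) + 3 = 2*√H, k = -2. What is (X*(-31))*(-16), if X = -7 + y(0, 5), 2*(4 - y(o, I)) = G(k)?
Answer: -1240 - 496*I*√2/3 ≈ -1240.0 - 233.82*I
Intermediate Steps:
G(H) = -1 + 2*√H/3 (G(H) = -1 + (2*√H)/3 = -1 + 2*√H/3)
y(o, I) = 9/2 - I*√2/3 (y(o, I) = 4 - (-1 + 2*√(-2)/3)/2 = 4 - (-1 + 2*(I*√2)/3)/2 = 4 - (-1 + 2*I*√2/3)/2 = 4 + (½ - I*√2/3) = 9/2 - I*√2/3)
X = -5/2 - I*√2/3 (X = -7 + (9/2 - I*√2/3) = -5/2 - I*√2/3 ≈ -2.5 - 0.4714*I)
(X*(-31))*(-16) = ((-5/2 - I*√2/3)*(-31))*(-16) = (155/2 + 31*I*√2/3)*(-16) = -1240 - 496*I*√2/3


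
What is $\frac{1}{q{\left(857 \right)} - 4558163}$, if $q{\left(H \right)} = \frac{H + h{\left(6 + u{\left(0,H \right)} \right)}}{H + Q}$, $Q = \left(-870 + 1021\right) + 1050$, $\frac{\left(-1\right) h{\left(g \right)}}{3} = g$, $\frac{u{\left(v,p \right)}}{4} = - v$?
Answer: $- \frac{2058}{9380698615} \approx -2.1939 \cdot 10^{-7}$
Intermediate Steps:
$u{\left(v,p \right)} = - 4 v$ ($u{\left(v,p \right)} = 4 \left(- v\right) = - 4 v$)
$h{\left(g \right)} = - 3 g$
$Q = 1201$ ($Q = 151 + 1050 = 1201$)
$q{\left(H \right)} = \frac{-18 + H}{1201 + H}$ ($q{\left(H \right)} = \frac{H - 3 \left(6 - 0\right)}{H + 1201} = \frac{H - 3 \left(6 + 0\right)}{1201 + H} = \frac{H - 18}{1201 + H} = \frac{-18 + H}{1201 + H}$)
$\frac{1}{q{\left(857 \right)} - 4558163} = \frac{1}{\frac{-18 + 857}{1201 + 857} - 4558163} = \frac{1}{\frac{1}{2058} \cdot 839 - 4558163} = \frac{1}{\frac{839}{2058} - 4558163} = \frac{1}{- \frac{9380698615}{2058}} = - \frac{2058}{9380698615}$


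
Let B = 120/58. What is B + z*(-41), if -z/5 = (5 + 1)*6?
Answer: 214080/29 ≈ 7382.1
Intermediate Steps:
z = -180 (z = -5*(5 + 1)*6 = -30*6 = -5*36 = -180)
B = 60/29 (B = 120*(1/58) = 60/29 ≈ 2.0690)
B + z*(-41) = 60/29 - 180*(-41) = 60/29 + 7380 = 214080/29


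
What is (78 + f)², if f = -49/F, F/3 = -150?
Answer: 1235452201/202500 ≈ 6101.0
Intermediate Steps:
F = -450 (F = 3*(-150) = -450)
f = 49/450 (f = -49/(-450) = -49*(-1/450) = 49/450 ≈ 0.10889)
(78 + f)² = (78 + 49/450)² = (35149/450)² = 1235452201/202500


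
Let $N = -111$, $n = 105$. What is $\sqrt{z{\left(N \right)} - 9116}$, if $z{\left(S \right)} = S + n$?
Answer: $i \sqrt{9122} \approx 95.509 i$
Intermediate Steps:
$z{\left(S \right)} = 105 + S$ ($z{\left(S \right)} = S + 105 = 105 + S$)
$\sqrt{z{\left(N \right)} - 9116} = \sqrt{\left(105 - 111\right) - 9116} = \sqrt{-6 - 9116} = \sqrt{-9122} = i \sqrt{9122}$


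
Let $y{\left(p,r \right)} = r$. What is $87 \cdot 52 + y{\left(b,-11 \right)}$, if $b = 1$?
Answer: $4513$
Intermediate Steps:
$87 \cdot 52 + y{\left(b,-11 \right)} = 87 \cdot 52 - 11 = 4524 - 11 = 4513$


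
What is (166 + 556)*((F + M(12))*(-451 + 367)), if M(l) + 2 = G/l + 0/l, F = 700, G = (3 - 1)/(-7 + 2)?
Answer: -211651412/5 ≈ -4.2330e+7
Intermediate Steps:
G = -2/5 (G = 2/(-5) = 2*(-1/5) = -2/5 ≈ -0.40000)
M(l) = -2 - 2/(5*l) (M(l) = -2 + (-2/(5*l) + 0/l) = -2 + (-2/(5*l) + 0) = -2 - 2/(5*l))
(166 + 556)*((F + M(12))*(-451 + 367)) = (166 + 556)*((700 + (-2 - 2/5/12))*(-451 + 367)) = 722*((700 + (-2 - 2/5*1/12))*(-84)) = 722*((700 + (-2 - 1/30))*(-84)) = 722*((700 - 61/30)*(-84)) = 722*((20939/30)*(-84)) = 722*(-293146/5) = -211651412/5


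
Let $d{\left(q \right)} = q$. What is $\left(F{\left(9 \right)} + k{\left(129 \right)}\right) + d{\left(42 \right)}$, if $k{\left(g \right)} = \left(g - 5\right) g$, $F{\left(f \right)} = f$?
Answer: $16047$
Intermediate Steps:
$k{\left(g \right)} = g \left(-5 + g\right)$ ($k{\left(g \right)} = \left(-5 + g\right) g = g \left(-5 + g\right)$)
$\left(F{\left(9 \right)} + k{\left(129 \right)}\right) + d{\left(42 \right)} = \left(9 + 129 \left(-5 + 129\right)\right) + 42 = \left(9 + 129 \cdot 124\right) + 42 = \left(9 + 15996\right) + 42 = 16005 + 42 = 16047$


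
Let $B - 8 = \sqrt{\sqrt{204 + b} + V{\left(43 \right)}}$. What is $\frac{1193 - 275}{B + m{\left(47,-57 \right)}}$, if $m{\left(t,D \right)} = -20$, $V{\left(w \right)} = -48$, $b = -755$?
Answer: $- \frac{918}{12 - \sqrt{-48 + i \sqrt{551}}} \approx -60.192 - 41.409 i$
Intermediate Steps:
$B = 8 + \sqrt{-48 + i \sqrt{551}}$ ($B = 8 + \sqrt{\sqrt{204 - 755} - 48} = 8 + \sqrt{\sqrt{-551} - 48} = 8 + \sqrt{i \sqrt{551} - 48} = 8 + \sqrt{-48 + i \sqrt{551}} \approx 9.6481 + 7.1215 i$)
$\frac{1193 - 275}{B + m{\left(47,-57 \right)}} = \frac{1193 - 275}{\left(8 + \sqrt{-48 + i \sqrt{551}}\right) - 20} = \frac{918}{-12 + \sqrt{-48 + i \sqrt{551}}}$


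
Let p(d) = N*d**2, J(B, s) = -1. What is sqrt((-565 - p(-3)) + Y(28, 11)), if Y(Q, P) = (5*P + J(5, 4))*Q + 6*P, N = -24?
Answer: sqrt(1229) ≈ 35.057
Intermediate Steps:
p(d) = -24*d**2
Y(Q, P) = 6*P + Q*(-1 + 5*P) (Y(Q, P) = (5*P - 1)*Q + 6*P = (-1 + 5*P)*Q + 6*P = Q*(-1 + 5*P) + 6*P = 6*P + Q*(-1 + 5*P))
sqrt((-565 - p(-3)) + Y(28, 11)) = sqrt((-565 - (-24)*(-3)**2) + (-1*28 + 6*11 + 5*11*28)) = sqrt((-565 - (-24)*9) + (-28 + 66 + 1540)) = sqrt((-565 - 1*(-216)) + 1578) = sqrt((-565 + 216) + 1578) = sqrt(-349 + 1578) = sqrt(1229)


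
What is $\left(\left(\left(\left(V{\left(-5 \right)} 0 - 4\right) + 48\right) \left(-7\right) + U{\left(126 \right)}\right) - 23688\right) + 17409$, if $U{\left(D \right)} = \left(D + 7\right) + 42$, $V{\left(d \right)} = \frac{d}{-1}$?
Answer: $-6412$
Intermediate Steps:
$V{\left(d \right)} = - d$ ($V{\left(d \right)} = d \left(-1\right) = - d$)
$U{\left(D \right)} = 49 + D$ ($U{\left(D \right)} = \left(7 + D\right) + 42 = 49 + D$)
$\left(\left(\left(\left(V{\left(-5 \right)} 0 - 4\right) + 48\right) \left(-7\right) + U{\left(126 \right)}\right) - 23688\right) + 17409 = \left(\left(\left(\left(\left(-1\right) \left(-5\right) 0 - 4\right) + 48\right) \left(-7\right) + \left(49 + 126\right)\right) - 23688\right) + 17409 = \left(\left(\left(\left(5 \cdot 0 - 4\right) + 48\right) \left(-7\right) + 175\right) - 23688\right) + 17409 = \left(\left(\left(\left(0 - 4\right) + 48\right) \left(-7\right) + 175\right) - 23688\right) + 17409 = \left(\left(\left(-4 + 48\right) \left(-7\right) + 175\right) - 23688\right) + 17409 = \left(\left(44 \left(-7\right) + 175\right) - 23688\right) + 17409 = \left(\left(-308 + 175\right) - 23688\right) + 17409 = \left(-133 - 23688\right) + 17409 = -23821 + 17409 = -6412$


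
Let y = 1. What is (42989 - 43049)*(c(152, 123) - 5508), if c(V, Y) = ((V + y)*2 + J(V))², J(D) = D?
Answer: -12255360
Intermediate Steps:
c(V, Y) = (2 + 3*V)² (c(V, Y) = ((V + 1)*2 + V)² = ((1 + V)*2 + V)² = ((2 + 2*V) + V)² = (2 + 3*V)²)
(42989 - 43049)*(c(152, 123) - 5508) = (42989 - 43049)*((2 + 3*152)² - 5508) = -60*((2 + 456)² - 5508) = -60*(458² - 5508) = -60*(209764 - 5508) = -60*204256 = -12255360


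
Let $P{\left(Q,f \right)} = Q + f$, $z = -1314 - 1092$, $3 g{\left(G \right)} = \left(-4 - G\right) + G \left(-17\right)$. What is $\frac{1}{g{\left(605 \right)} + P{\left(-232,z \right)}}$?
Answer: $- \frac{3}{18808} \approx -0.00015951$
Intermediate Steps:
$g{\left(G \right)} = - \frac{4}{3} - 6 G$ ($g{\left(G \right)} = \frac{\left(-4 - G\right) + G \left(-17\right)}{3} = \frac{\left(-4 - G\right) - 17 G}{3} = \frac{-4 - 18 G}{3} = - \frac{4}{3} - 6 G$)
$z = -2406$ ($z = -1314 - 1092 = -2406$)
$\frac{1}{g{\left(605 \right)} + P{\left(-232,z \right)}} = \frac{1}{\left(- \frac{4}{3} - 3630\right) - 2638} = \frac{1}{- \frac{10894}{3} - 2638} = \frac{1}{- \frac{18808}{3}} = - \frac{3}{18808}$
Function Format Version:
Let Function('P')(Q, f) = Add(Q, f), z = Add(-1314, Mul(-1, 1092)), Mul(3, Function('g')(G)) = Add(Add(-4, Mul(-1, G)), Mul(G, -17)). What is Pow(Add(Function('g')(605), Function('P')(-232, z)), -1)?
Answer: Rational(-3, 18808) ≈ -0.00015951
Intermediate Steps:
Function('g')(G) = Add(Rational(-4, 3), Mul(-6, G)) (Function('g')(G) = Mul(Rational(1, 3), Add(Add(-4, Mul(-1, G)), Mul(G, -17))) = Mul(Rational(1, 3), Add(Add(-4, Mul(-1, G)), Mul(-17, G))) = Mul(Rational(1, 3), Add(-4, Mul(-18, G))) = Add(Rational(-4, 3), Mul(-6, G)))
z = -2406 (z = Add(-1314, -1092) = -2406)
Pow(Add(Function('g')(605), Function('P')(-232, z)), -1) = Pow(Add(Add(Rational(-4, 3), Mul(-6, 605)), Add(-232, -2406)), -1) = Pow(Add(Add(Rational(-4, 3), -3630), -2638), -1) = Pow(Add(Rational(-10894, 3), -2638), -1) = Pow(Rational(-18808, 3), -1) = Rational(-3, 18808)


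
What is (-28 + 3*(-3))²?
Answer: 1369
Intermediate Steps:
(-28 + 3*(-3))² = (-28 - 9)² = (-37)² = 1369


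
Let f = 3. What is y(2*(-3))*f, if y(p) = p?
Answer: -18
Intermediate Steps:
y(2*(-3))*f = (2*(-3))*3 = -6*3 = -18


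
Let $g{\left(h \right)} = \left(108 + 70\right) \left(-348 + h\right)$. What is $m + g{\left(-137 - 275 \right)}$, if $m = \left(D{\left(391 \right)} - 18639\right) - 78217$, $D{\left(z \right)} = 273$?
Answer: $-231863$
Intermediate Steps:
$g{\left(h \right)} = -61944 + 178 h$ ($g{\left(h \right)} = 178 \left(-348 + h\right) = -61944 + 178 h$)
$m = -96583$ ($m = \left(273 - 18639\right) - 78217 = -18366 - 78217 = -96583$)
$m + g{\left(-137 - 275 \right)} = -96583 + \left(-61944 + 178 \left(-137 - 275\right)\right) = -96583 + \left(-61944 + 178 \left(-412\right)\right) = -96583 - 135280 = -231863$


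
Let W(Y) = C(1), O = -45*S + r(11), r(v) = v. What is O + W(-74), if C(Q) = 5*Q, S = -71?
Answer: 3211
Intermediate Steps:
O = 3206 (O = -45*(-71) + 11 = 3195 + 11 = 3206)
W(Y) = 5 (W(Y) = 5*1 = 5)
O + W(-74) = 3206 + 5 = 3211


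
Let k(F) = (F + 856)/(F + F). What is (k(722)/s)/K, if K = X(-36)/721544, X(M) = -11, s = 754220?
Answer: -3745383/39407995 ≈ -0.095041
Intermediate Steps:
k(F) = (856 + F)/(2*F) (k(F) = (856 + F)/((2*F)) = (856 + F)*(1/(2*F)) = (856 + F)/(2*F))
K = -11/721544 ≈ -1.5245e-5
(k(722)/s)/K = (((½)*(856 + 722)/722)/754220)/(-11/721544) = (((½)*(1/722)*1578)*(1/754220))*(-721544/11) = ((789/722)*(1/754220))*(-721544/11) = (789/544546840)*(-721544/11) = -3745383/39407995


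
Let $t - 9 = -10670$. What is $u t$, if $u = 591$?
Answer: $-6300651$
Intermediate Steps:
$t = -10661$ ($t = 9 - 10670 = -10661$)
$u t = 591 \left(-10661\right) = -6300651$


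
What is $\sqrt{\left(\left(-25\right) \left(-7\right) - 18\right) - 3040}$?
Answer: $31 i \sqrt{3} \approx 53.694 i$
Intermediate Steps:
$\sqrt{\left(\left(-25\right) \left(-7\right) - 18\right) - 3040} = \sqrt{\left(175 - 18\right) - 3040} = \sqrt{157 - 3040} = \sqrt{-2883} = 31 i \sqrt{3}$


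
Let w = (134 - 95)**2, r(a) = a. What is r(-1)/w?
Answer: -1/1521 ≈ -0.00065746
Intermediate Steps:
w = 1521 (w = 39**2 = 1521)
r(-1)/w = -1/1521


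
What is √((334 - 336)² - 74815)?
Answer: I*√74811 ≈ 273.52*I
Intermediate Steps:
√((334 - 336)² - 74815) = √((-2)² - 74815) = √(4 - 74815) = √(-74811) = I*√74811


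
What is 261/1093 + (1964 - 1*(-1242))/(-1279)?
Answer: -3170339/1397947 ≈ -2.2679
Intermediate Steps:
261/1093 + (1964 - 1*(-1242))/(-1279) = 261*(1/1093) + (1964 + 1242)*(-1/1279) = 261/1093 + 3206*(-1/1279) = 261/1093 - 3206/1279 = -3170339/1397947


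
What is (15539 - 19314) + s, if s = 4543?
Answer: 768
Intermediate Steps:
(15539 - 19314) + s = (15539 - 19314) + 4543 = -3775 + 4543 = 768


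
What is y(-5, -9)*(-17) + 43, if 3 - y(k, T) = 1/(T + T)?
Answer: -161/18 ≈ -8.9444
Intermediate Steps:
y(k, T) = 3 - 1/(2*T) (y(k, T) = 3 - 1/(T + T) = 3 - 1/(2*T))
y(-5, -9)*(-17) + 43 = (3 - ½/(-9))*(-17) + 43 = (3 - ½*(-⅑))*(-17) + 43 = (3 + 1/18)*(-17) + 43 = (55/18)*(-17) + 43 = -935/18 + 43 = -161/18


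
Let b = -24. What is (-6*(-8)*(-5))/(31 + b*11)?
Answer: 240/233 ≈ 1.0300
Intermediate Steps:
(-6*(-8)*(-5))/(31 + b*11) = (-6*(-8)*(-5))/(31 - 24*11) = (48*(-5))/(31 - 264) = -240/(-233) = -240*(-1/233) = 240/233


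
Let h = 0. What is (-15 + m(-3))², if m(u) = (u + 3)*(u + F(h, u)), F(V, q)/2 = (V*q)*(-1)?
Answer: 225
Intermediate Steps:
F(V, q) = -2*V*q (F(V, q) = 2*((V*q)*(-1)) = 2*(-V*q) = -2*V*q)
m(u) = u*(3 + u) (m(u) = (u + 3)*(u - 2*0*u) = (3 + u)*(u + 0) = (3 + u)*u = u*(3 + u))
(-15 + m(-3))² = (-15 - 3*(3 - 3))² = (-15 - 3*0)² = (-15 + 0)² = (-15)² = 225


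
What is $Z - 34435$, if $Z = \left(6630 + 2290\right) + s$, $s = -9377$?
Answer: $-34892$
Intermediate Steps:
$Z = -457$ ($Z = \left(6630 + 2290\right) - 9377 = 8920 - 9377 = -457$)
$Z - 34435 = -457 - 34435 = -34892$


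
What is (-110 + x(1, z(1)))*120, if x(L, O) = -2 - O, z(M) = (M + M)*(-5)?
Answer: -12240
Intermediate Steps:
z(M) = -10*M (z(M) = (2*M)*(-5) = -10*M)
(-110 + x(1, z(1)))*120 = (-110 + (-2 - (-10)))*120 = (-110 + (-2 - 1*(-10)))*120 = (-110 + (-2 + 10))*120 = (-110 + 8)*120 = -102*120 = -12240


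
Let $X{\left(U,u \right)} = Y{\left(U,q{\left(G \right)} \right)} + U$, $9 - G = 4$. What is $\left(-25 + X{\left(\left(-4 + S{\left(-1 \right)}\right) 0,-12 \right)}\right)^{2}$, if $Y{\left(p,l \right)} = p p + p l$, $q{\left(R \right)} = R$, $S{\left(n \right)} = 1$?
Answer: $625$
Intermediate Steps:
$G = 5$ ($G = 9 - 4 = 5$)
$Y{\left(p,l \right)} = p^{2} + l p$
$X{\left(U,u \right)} = U + U \left(5 + U\right)$ ($X{\left(U,u \right)} = U \left(5 + U\right) + U = U + U \left(5 + U\right)$)
$\left(-25 + X{\left(\left(-4 + S{\left(-1 \right)}\right) 0,-12 \right)}\right)^{2} = \left(-25 + \left(-4 + 1\right) 0 \left(6 + \left(-4 + 1\right) 0\right)\right)^{2} = \left(-25 + \left(-3\right) 0 \left(6 - 0\right)\right)^{2} = \left(-25 + 0 \left(6 + 0\right)\right)^{2} = \left(-25 + 0 \cdot 6\right)^{2} = \left(-25 + 0\right)^{2} = \left(-25\right)^{2} = 625$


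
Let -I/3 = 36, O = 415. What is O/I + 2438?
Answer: 262889/108 ≈ 2434.2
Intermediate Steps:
I = -108 (I = -3*36 = -108)
O/I + 2438 = 415/(-108) + 2438 = -1/108*415 + 2438 = -415/108 + 2438 = 262889/108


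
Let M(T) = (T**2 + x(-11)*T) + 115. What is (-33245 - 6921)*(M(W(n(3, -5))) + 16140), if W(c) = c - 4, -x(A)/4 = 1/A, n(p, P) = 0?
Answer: -7188308190/11 ≈ -6.5348e+8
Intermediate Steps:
x(A) = -4/A
W(c) = -4 + c
M(T) = 115 + T**2 + 4*T/11 (M(T) = (T**2 + (-4/(-11))*T) + 115 = (T**2 + (-4*(-1/11))*T) + 115 = (T**2 + 4*T/11) + 115 = 115 + T**2 + 4*T/11)
(-33245 - 6921)*(M(W(n(3, -5))) + 16140) = (-33245 - 6921)*((115 + (-4 + 0)**2 + 4*(-4 + 0)/11) + 16140) = -40166*((115 + (-4)**2 + (4/11)*(-4)) + 16140) = -40166*((115 + 16 - 16/11) + 16140) = -40166*(1425/11 + 16140) = -40166*178965/11 = -7188308190/11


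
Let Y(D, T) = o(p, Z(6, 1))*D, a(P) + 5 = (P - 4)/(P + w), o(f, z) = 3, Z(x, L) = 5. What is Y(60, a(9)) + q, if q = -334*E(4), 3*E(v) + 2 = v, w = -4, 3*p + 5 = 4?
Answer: -128/3 ≈ -42.667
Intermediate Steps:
p = -1/3 (p = -5/3 + (1/3)*4 = -5/3 + 4/3 = -1/3 ≈ -0.33333)
E(v) = -2/3 + v/3
a(P) = -4 (a(P) = -5 + (P - 4)/(P - 4) = -5 + (-4 + P)/(-4 + P) = -5 + 1 = -4)
q = -668/3 (q = -334*(-2/3 + (1/3)*4) = -334*(-2/3 + 4/3) = -334*2/3 = -668/3 ≈ -222.67)
Y(D, T) = 3*D
Y(60, a(9)) + q = 3*60 - 668/3 = 180 - 668/3 = -128/3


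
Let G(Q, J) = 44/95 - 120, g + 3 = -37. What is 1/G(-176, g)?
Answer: -95/11356 ≈ -0.0083656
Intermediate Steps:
g = -40 (g = -3 - 37 = -40)
G(Q, J) = -11356/95 (G(Q, J) = 44*(1/95) - 120 = 44/95 - 120 = -11356/95)
1/G(-176, g) = 1/(-11356/95) = -95/11356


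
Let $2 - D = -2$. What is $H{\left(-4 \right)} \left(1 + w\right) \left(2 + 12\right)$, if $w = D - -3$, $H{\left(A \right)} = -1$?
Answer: $-112$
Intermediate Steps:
$D = 4$ ($D = 2 - -2 = 2 + 2 = 4$)
$w = 7$ ($w = 4 - -3 = 4 + 3 = 7$)
$H{\left(-4 \right)} \left(1 + w\right) \left(2 + 12\right) = - (1 + 7) \left(2 + 12\right) = \left(-1\right) 8 \cdot 14 = \left(-8\right) 14 = -112$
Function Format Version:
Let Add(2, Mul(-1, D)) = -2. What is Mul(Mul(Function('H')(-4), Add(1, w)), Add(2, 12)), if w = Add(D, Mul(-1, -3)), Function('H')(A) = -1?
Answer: -112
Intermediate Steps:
D = 4 (D = Add(2, Mul(-1, -2)) = Add(2, 2) = 4)
w = 7 (w = Add(4, Mul(-1, -3)) = Add(4, 3) = 7)
Mul(Mul(Function('H')(-4), Add(1, w)), Add(2, 12)) = Mul(Mul(-1, Add(1, 7)), Add(2, 12)) = Mul(Mul(-1, 8), 14) = Mul(-8, 14) = -112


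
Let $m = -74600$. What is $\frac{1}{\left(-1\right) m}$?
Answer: $\frac{1}{74600} \approx 1.3405 \cdot 10^{-5}$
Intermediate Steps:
$\frac{1}{\left(-1\right) m} = \frac{1}{\left(-1\right) \left(-74600\right)} = \frac{1}{74600}$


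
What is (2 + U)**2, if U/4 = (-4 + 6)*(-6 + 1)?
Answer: 1444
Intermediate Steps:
U = -40 (U = 4*((-4 + 6)*(-6 + 1)) = 4*(2*(-5)) = 4*(-10) = -40)
(2 + U)**2 = (2 - 40)**2 = (-38)**2 = 1444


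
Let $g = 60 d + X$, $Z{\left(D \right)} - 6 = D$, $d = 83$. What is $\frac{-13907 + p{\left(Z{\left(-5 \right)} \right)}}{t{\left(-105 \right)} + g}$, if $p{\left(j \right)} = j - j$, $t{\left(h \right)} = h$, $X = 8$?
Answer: $- \frac{13907}{4883} \approx -2.848$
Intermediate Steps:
$Z{\left(D \right)} = 6 + D$
$p{\left(j \right)} = 0$
$g = 4988$ ($g = 60 \cdot 83 + 8 = 4980 + 8 = 4988$)
$\frac{-13907 + p{\left(Z{\left(-5 \right)} \right)}}{t{\left(-105 \right)} + g} = \frac{-13907 + 0}{-105 + 4988} = - \frac{13907}{4883}$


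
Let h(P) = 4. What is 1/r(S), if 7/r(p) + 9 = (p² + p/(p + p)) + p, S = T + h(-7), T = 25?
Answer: 1723/14 ≈ 123.07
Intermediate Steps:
S = 29 (S = 25 + 4 = 29)
r(p) = 7/(-17/2 + p + p²) (r(p) = 7/(-9 + ((p² + p/(p + p)) + p)) = 7/(-9 + ((p² + p/((2*p))) + p)) = 7/(-9 + ((p² + (1/(2*p))*p) + p)) = 7/(-9 + ((p² + ½) + p)) = 7/(-9 + ((½ + p²) + p)) = 7/(-9 + (½ + p + p²)) = 7/(-17/2 + p + p²))
1/r(S) = 1/(14/(-17 + 2*29 + 2*29²)) = 1/(14/(-17 + 58 + 2*841)) = 1/(14/(-17 + 58 + 1682)) = 1/(14/1723) = 1723/14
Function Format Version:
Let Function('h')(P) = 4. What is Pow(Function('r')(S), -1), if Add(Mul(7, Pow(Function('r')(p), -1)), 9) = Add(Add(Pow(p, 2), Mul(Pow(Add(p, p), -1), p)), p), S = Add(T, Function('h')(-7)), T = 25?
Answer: Rational(1723, 14) ≈ 123.07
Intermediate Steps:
S = 29 (S = Add(25, 4) = 29)
Function('r')(p) = Mul(7, Pow(Add(Rational(-17, 2), p, Pow(p, 2)), -1)) (Function('r')(p) = Mul(7, Pow(Add(-9, Add(Add(Pow(p, 2), Mul(Pow(Add(p, p), -1), p)), p)), -1)) = Mul(7, Pow(Add(-9, Add(Add(Pow(p, 2), Mul(Pow(Mul(2, p), -1), p)), p)), -1)) = Mul(7, Pow(Add(-9, Add(Add(Pow(p, 2), Mul(Mul(Rational(1, 2), Pow(p, -1)), p)), p)), -1)) = Mul(7, Pow(Add(-9, Add(Add(Pow(p, 2), Rational(1, 2)), p)), -1)) = Mul(7, Pow(Add(-9, Add(Add(Rational(1, 2), Pow(p, 2)), p)), -1)) = Mul(7, Pow(Add(-9, Add(Rational(1, 2), p, Pow(p, 2))), -1)) = Mul(7, Pow(Add(Rational(-17, 2), p, Pow(p, 2)), -1)))
Pow(Function('r')(S), -1) = Pow(Mul(14, Pow(Add(-17, Mul(2, 29), Mul(2, Pow(29, 2))), -1)), -1) = Pow(Mul(14, Pow(Add(-17, 58, Mul(2, 841)), -1)), -1) = Pow(Mul(14, Pow(Add(-17, 58, 1682), -1)), -1) = Pow(Mul(14, Pow(1723, -1)), -1) = Pow(Mul(14, Rational(1, 1723)), -1) = Pow(Rational(14, 1723), -1) = Rational(1723, 14)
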